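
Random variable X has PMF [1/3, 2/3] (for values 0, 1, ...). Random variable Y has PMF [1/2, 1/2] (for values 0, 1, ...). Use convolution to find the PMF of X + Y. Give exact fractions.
P(X+Y=k) = Σ_i P(X=i)·P(Y=k-i) — a convolution of [1/3, 2/3] and [1/2, 1/2]. P(X+Y=0) = (1/3)×(1/2) = 1/6; P(X+Y=1) = (1/3)×(1/2) + (2/3)×(1/2) = 1/6 + 1/3 = 1/2; P(X+Y=2) = (2/3)×(1/2) = 1/3. PMF: [1/6, 1/2, 1/3] (sums to 1 ✓)

[1/6, 1/2, 1/3]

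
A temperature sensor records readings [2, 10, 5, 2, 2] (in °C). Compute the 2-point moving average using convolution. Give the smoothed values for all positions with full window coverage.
2-point moving average kernel = [1, 1]. Apply in 'valid' mode (full window coverage): avg[0] = (2 + 10) / 2 = 6.0; avg[1] = (10 + 5) / 2 = 7.5; avg[2] = (5 + 2) / 2 = 3.5; avg[3] = (2 + 2) / 2 = 2.0. Smoothed values: [6.0, 7.5, 3.5, 2.0]

[6.0, 7.5, 3.5, 2.0]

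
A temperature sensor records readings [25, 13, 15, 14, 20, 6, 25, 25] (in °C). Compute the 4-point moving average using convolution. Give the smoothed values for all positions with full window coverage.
4-point moving average kernel = [1, 1, 1, 1]. Apply in 'valid' mode (full window coverage): avg[0] = (25 + 13 + 15 + 14) / 4 = 16.75; avg[1] = (13 + 15 + 14 + 20) / 4 = 15.5; avg[2] = (15 + 14 + 20 + 6) / 4 = 13.75; avg[3] = (14 + 20 + 6 + 25) / 4 = 16.25; avg[4] = (20 + 6 + 25 + 25) / 4 = 19.0. Smoothed values: [16.75, 15.5, 13.75, 16.25, 19.0]

[16.75, 15.5, 13.75, 16.25, 19.0]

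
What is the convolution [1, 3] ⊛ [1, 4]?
y[0] = 1×1 = 1; y[1] = 1×4 + 3×1 = 7; y[2] = 3×4 = 12

[1, 7, 12]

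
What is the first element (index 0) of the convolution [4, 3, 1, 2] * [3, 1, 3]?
Use y[k] = Σ_i a[i]·b[k-i] at k=0. y[0] = 4×3 = 12

12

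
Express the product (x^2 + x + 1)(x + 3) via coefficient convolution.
Ascending coefficients: a = [1, 1, 1], b = [3, 1]. c[0] = 1×3 = 3; c[1] = 1×1 + 1×3 = 4; c[2] = 1×1 + 1×3 = 4; c[3] = 1×1 = 1. Result coefficients: [3, 4, 4, 1] → x^3 + 4x^2 + 4x + 3

x^3 + 4x^2 + 4x + 3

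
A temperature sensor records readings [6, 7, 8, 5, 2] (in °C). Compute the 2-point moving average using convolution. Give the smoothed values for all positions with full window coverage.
2-point moving average kernel = [1, 1]. Apply in 'valid' mode (full window coverage): avg[0] = (6 + 7) / 2 = 6.5; avg[1] = (7 + 8) / 2 = 7.5; avg[2] = (8 + 5) / 2 = 6.5; avg[3] = (5 + 2) / 2 = 3.5. Smoothed values: [6.5, 7.5, 6.5, 3.5]

[6.5, 7.5, 6.5, 3.5]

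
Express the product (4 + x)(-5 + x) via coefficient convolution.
Ascending coefficients: a = [4, 1], b = [-5, 1]. c[0] = 4×-5 = -20; c[1] = 4×1 + 1×-5 = -1; c[2] = 1×1 = 1. Result coefficients: [-20, -1, 1] → -20 - x + x^2

-20 - x + x^2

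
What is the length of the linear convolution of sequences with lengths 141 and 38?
Linear/full convolution length: m + n - 1 = 141 + 38 - 1 = 178

178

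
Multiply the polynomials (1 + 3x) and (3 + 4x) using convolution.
Ascending coefficients: a = [1, 3], b = [3, 4]. c[0] = 1×3 = 3; c[1] = 1×4 + 3×3 = 13; c[2] = 3×4 = 12. Result coefficients: [3, 13, 12] → 3 + 13x + 12x^2

3 + 13x + 12x^2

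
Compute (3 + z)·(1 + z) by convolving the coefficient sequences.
Ascending coefficients: a = [3, 1], b = [1, 1]. c[0] = 3×1 = 3; c[1] = 3×1 + 1×1 = 4; c[2] = 1×1 = 1. Result coefficients: [3, 4, 1] → 3 + 4z + z^2

3 + 4z + z^2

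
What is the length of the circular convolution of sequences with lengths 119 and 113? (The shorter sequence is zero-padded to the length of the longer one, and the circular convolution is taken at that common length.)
Circular convolution (zero-padding the shorter input) has length max(m, n) = max(119, 113) = 119

119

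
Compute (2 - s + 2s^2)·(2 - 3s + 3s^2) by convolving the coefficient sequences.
Ascending coefficients: a = [2, -1, 2], b = [2, -3, 3]. c[0] = 2×2 = 4; c[1] = 2×-3 + -1×2 = -8; c[2] = 2×3 + -1×-3 + 2×2 = 13; c[3] = -1×3 + 2×-3 = -9; c[4] = 2×3 = 6. Result coefficients: [4, -8, 13, -9, 6] → 4 - 8s + 13s^2 - 9s^3 + 6s^4

4 - 8s + 13s^2 - 9s^3 + 6s^4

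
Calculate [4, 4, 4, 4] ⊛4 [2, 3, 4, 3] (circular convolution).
Use y[k] = Σ_j u[j]·v[(k-j) mod 4]. y[0] = 4×2 + 4×3 + 4×4 + 4×3 = 48; y[1] = 4×3 + 4×2 + 4×3 + 4×4 = 48; y[2] = 4×4 + 4×3 + 4×2 + 4×3 = 48; y[3] = 4×3 + 4×4 + 4×3 + 4×2 = 48. Result: [48, 48, 48, 48]

[48, 48, 48, 48]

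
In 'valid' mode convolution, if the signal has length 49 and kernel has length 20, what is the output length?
'Valid' mode counts only positions where the kernel fully overlaps the signal: m - n + 1 = 49 - 20 + 1 = 30

30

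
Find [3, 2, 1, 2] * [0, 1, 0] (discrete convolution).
y[0] = 3×0 = 0; y[1] = 3×1 + 2×0 = 3; y[2] = 3×0 + 2×1 + 1×0 = 2; y[3] = 2×0 + 1×1 + 2×0 = 1; y[4] = 1×0 + 2×1 = 2; y[5] = 2×0 = 0

[0, 3, 2, 1, 2, 0]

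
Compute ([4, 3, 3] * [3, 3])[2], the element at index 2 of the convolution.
Use y[k] = Σ_i a[i]·b[k-i] at k=2. y[2] = 3×3 + 3×3 = 18

18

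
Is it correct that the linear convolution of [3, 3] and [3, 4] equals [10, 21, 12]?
Recompute linear convolution of [3, 3] and [3, 4]: y[0] = 3×3 = 9; y[1] = 3×4 + 3×3 = 21; y[2] = 3×4 = 12 → [9, 21, 12]. Compare to given [10, 21, 12]: they differ at index 0: given 10, correct 9, so answer: No

No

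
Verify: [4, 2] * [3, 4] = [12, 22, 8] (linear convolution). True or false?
Recompute linear convolution of [4, 2] and [3, 4]: y[0] = 4×3 = 12; y[1] = 4×4 + 2×3 = 22; y[2] = 2×4 = 8 → [12, 22, 8]. Given [12, 22, 8] matches, so answer: Yes

Yes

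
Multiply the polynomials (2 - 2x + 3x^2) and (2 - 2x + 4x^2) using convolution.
Ascending coefficients: a = [2, -2, 3], b = [2, -2, 4]. c[0] = 2×2 = 4; c[1] = 2×-2 + -2×2 = -8; c[2] = 2×4 + -2×-2 + 3×2 = 18; c[3] = -2×4 + 3×-2 = -14; c[4] = 3×4 = 12. Result coefficients: [4, -8, 18, -14, 12] → 4 - 8x + 18x^2 - 14x^3 + 12x^4

4 - 8x + 18x^2 - 14x^3 + 12x^4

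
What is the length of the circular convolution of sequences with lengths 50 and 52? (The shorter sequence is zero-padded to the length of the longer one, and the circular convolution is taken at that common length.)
Circular convolution (zero-padding the shorter input) has length max(m, n) = max(50, 52) = 52

52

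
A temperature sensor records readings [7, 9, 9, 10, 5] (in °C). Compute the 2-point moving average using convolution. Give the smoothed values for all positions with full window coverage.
2-point moving average kernel = [1, 1]. Apply in 'valid' mode (full window coverage): avg[0] = (7 + 9) / 2 = 8.0; avg[1] = (9 + 9) / 2 = 9.0; avg[2] = (9 + 10) / 2 = 9.5; avg[3] = (10 + 5) / 2 = 7.5. Smoothed values: [8.0, 9.0, 9.5, 7.5]

[8.0, 9.0, 9.5, 7.5]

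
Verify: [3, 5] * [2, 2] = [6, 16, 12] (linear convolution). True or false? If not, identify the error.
Recompute linear convolution of [3, 5] and [2, 2]: y[0] = 3×2 = 6; y[1] = 3×2 + 5×2 = 16; y[2] = 5×2 = 10 → [6, 16, 10]. Compare to given [6, 16, 12]: they differ at index 2: given 12, correct 10, so answer: No

No. Error at index 2: given 12, correct 10.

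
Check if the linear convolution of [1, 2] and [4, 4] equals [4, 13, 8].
Recompute linear convolution of [1, 2] and [4, 4]: y[0] = 1×4 = 4; y[1] = 1×4 + 2×4 = 12; y[2] = 2×4 = 8 → [4, 12, 8]. Compare to given [4, 13, 8]: they differ at index 1: given 13, correct 12, so answer: No

No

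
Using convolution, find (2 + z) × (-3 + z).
Ascending coefficients: a = [2, 1], b = [-3, 1]. c[0] = 2×-3 = -6; c[1] = 2×1 + 1×-3 = -1; c[2] = 1×1 = 1. Result coefficients: [-6, -1, 1] → -6 - z + z^2

-6 - z + z^2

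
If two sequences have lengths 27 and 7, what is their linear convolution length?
Linear/full convolution length: m + n - 1 = 27 + 7 - 1 = 33

33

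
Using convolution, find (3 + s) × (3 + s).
Ascending coefficients: a = [3, 1], b = [3, 1]. c[0] = 3×3 = 9; c[1] = 3×1 + 1×3 = 6; c[2] = 1×1 = 1. Result coefficients: [9, 6, 1] → 9 + 6s + s^2

9 + 6s + s^2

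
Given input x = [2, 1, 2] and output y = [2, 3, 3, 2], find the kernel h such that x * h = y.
Output length 4 = len(x) + len(h) - 1 ⇒ len(h) = 2. Solve h forward using h[k] = (y[k] - Σ_{i≥1} x[i]·h[k-i]) / x[0]: h[0] = y[0] / x[0] = 2 / 2 = 1; h[1] = (y[1] - 1×1) / x[0] = (3 - 1×1) / 2 = 1. So h = [1, 1]. Forward-check [2, 1, 2] * [1, 1]: y[0] = 2×1 = 2; y[1] = 2×1 + 1×1 = 3; y[2] = 1×1 + 2×1 = 3; y[3] = 2×1 = 2 → [2, 3, 3, 2] ✓

[1, 1]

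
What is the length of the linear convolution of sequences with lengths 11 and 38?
Linear/full convolution length: m + n - 1 = 11 + 38 - 1 = 48

48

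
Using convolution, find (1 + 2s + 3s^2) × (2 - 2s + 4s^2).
Ascending coefficients: a = [1, 2, 3], b = [2, -2, 4]. c[0] = 1×2 = 2; c[1] = 1×-2 + 2×2 = 2; c[2] = 1×4 + 2×-2 + 3×2 = 6; c[3] = 2×4 + 3×-2 = 2; c[4] = 3×4 = 12. Result coefficients: [2, 2, 6, 2, 12] → 2 + 2s + 6s^2 + 2s^3 + 12s^4

2 + 2s + 6s^2 + 2s^3 + 12s^4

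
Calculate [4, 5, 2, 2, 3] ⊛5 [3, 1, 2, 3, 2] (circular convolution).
Use y[k] = Σ_j a[j]·b[(k-j) mod 5]. y[0] = 4×3 + 5×2 + 2×3 + 2×2 + 3×1 = 35; y[1] = 4×1 + 5×3 + 2×2 + 2×3 + 3×2 = 35; y[2] = 4×2 + 5×1 + 2×3 + 2×2 + 3×3 = 32; y[3] = 4×3 + 5×2 + 2×1 + 2×3 + 3×2 = 36; y[4] = 4×2 + 5×3 + 2×2 + 2×1 + 3×3 = 38. Result: [35, 35, 32, 36, 38]

[35, 35, 32, 36, 38]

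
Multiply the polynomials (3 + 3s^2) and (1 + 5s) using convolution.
Ascending coefficients: a = [3, 0, 3], b = [1, 5]. c[0] = 3×1 = 3; c[1] = 3×5 + 0×1 = 15; c[2] = 0×5 + 3×1 = 3; c[3] = 3×5 = 15. Result coefficients: [3, 15, 3, 15] → 3 + 15s + 3s^2 + 15s^3

3 + 15s + 3s^2 + 15s^3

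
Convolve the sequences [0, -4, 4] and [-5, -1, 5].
y[0] = 0×-5 = 0; y[1] = 0×-1 + -4×-5 = 20; y[2] = 0×5 + -4×-1 + 4×-5 = -16; y[3] = -4×5 + 4×-1 = -24; y[4] = 4×5 = 20

[0, 20, -16, -24, 20]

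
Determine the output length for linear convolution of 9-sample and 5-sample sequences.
Linear/full convolution length: m + n - 1 = 9 + 5 - 1 = 13

13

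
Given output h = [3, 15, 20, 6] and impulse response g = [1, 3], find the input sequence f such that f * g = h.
Deconvolve h=[3, 15, 20, 6] by g=[1, 3]. Since g[0]=1, solve forward: f[0] = h[0] / 1 = 3; f[1] = (h[1] - 3×3) / 1 = 6; f[2] = (h[2] - 6×3) / 1 = 2. So f = [3, 6, 2]. Check by forward convolution: h[0] = 3×1 = 3; h[1] = 3×3 + 6×1 = 15; h[2] = 6×3 + 2×1 = 20; h[3] = 2×3 = 6

[3, 6, 2]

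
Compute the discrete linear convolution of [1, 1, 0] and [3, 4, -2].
y[0] = 1×3 = 3; y[1] = 1×4 + 1×3 = 7; y[2] = 1×-2 + 1×4 + 0×3 = 2; y[3] = 1×-2 + 0×4 = -2; y[4] = 0×-2 = 0

[3, 7, 2, -2, 0]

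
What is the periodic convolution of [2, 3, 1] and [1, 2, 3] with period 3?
Use y[k] = Σ_j s[j]·t[(k-j) mod 3]. y[0] = 2×1 + 3×3 + 1×2 = 13; y[1] = 2×2 + 3×1 + 1×3 = 10; y[2] = 2×3 + 3×2 + 1×1 = 13. Result: [13, 10, 13]

[13, 10, 13]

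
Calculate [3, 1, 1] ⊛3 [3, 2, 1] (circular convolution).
Use y[k] = Σ_j u[j]·v[(k-j) mod 3]. y[0] = 3×3 + 1×1 + 1×2 = 12; y[1] = 3×2 + 1×3 + 1×1 = 10; y[2] = 3×1 + 1×2 + 1×3 = 8. Result: [12, 10, 8]

[12, 10, 8]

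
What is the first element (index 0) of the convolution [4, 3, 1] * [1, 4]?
Use y[k] = Σ_i a[i]·b[k-i] at k=0. y[0] = 4×1 = 4

4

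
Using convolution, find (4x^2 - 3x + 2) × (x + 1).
Ascending coefficients: a = [2, -3, 4], b = [1, 1]. c[0] = 2×1 = 2; c[1] = 2×1 + -3×1 = -1; c[2] = -3×1 + 4×1 = 1; c[3] = 4×1 = 4. Result coefficients: [2, -1, 1, 4] → 4x^3 + x^2 - x + 2

4x^3 + x^2 - x + 2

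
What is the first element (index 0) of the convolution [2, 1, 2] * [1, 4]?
Use y[k] = Σ_i a[i]·b[k-i] at k=0. y[0] = 2×1 = 2

2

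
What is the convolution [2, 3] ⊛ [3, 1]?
y[0] = 2×3 = 6; y[1] = 2×1 + 3×3 = 11; y[2] = 3×1 = 3

[6, 11, 3]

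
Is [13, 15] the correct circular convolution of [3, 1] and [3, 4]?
Recompute circular convolution of [3, 1] and [3, 4]: y[0] = 3×3 + 1×4 = 13; y[1] = 3×4 + 1×3 = 15 → [13, 15]. Given [13, 15] matches, so answer: Yes

Yes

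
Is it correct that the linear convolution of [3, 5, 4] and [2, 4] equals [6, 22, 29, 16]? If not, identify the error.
Recompute linear convolution of [3, 5, 4] and [2, 4]: y[0] = 3×2 = 6; y[1] = 3×4 + 5×2 = 22; y[2] = 5×4 + 4×2 = 28; y[3] = 4×4 = 16 → [6, 22, 28, 16]. Compare to given [6, 22, 29, 16]: they differ at index 2: given 29, correct 28, so answer: No

No. Error at index 2: given 29, correct 28.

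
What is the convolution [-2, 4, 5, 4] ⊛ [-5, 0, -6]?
y[0] = -2×-5 = 10; y[1] = -2×0 + 4×-5 = -20; y[2] = -2×-6 + 4×0 + 5×-5 = -13; y[3] = 4×-6 + 5×0 + 4×-5 = -44; y[4] = 5×-6 + 4×0 = -30; y[5] = 4×-6 = -24

[10, -20, -13, -44, -30, -24]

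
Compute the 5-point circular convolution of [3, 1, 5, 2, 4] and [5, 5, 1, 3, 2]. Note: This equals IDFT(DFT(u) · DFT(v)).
Either evaluate y[k] = Σ_j u[j]·v[(k-j) mod 5] directly, or use IDFT(DFT(u) · DFT(v)). y[0] = 3×5 + 1×2 + 5×3 + 2×1 + 4×5 = 54; y[1] = 3×5 + 1×5 + 5×2 + 2×3 + 4×1 = 40; y[2] = 3×1 + 1×5 + 5×5 + 2×2 + 4×3 = 49; y[3] = 3×3 + 1×1 + 5×5 + 2×5 + 4×2 = 53; y[4] = 3×2 + 1×3 + 5×1 + 2×5 + 4×5 = 44. Result: [54, 40, 49, 53, 44]

[54, 40, 49, 53, 44]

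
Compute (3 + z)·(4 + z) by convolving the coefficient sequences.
Ascending coefficients: a = [3, 1], b = [4, 1]. c[0] = 3×4 = 12; c[1] = 3×1 + 1×4 = 7; c[2] = 1×1 = 1. Result coefficients: [12, 7, 1] → 12 + 7z + z^2

12 + 7z + z^2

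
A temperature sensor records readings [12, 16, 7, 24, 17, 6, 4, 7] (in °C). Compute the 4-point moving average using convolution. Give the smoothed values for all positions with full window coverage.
4-point moving average kernel = [1, 1, 1, 1]. Apply in 'valid' mode (full window coverage): avg[0] = (12 + 16 + 7 + 24) / 4 = 14.75; avg[1] = (16 + 7 + 24 + 17) / 4 = 16.0; avg[2] = (7 + 24 + 17 + 6) / 4 = 13.5; avg[3] = (24 + 17 + 6 + 4) / 4 = 12.75; avg[4] = (17 + 6 + 4 + 7) / 4 = 8.5. Smoothed values: [14.75, 16.0, 13.5, 12.75, 8.5]

[14.75, 16.0, 13.5, 12.75, 8.5]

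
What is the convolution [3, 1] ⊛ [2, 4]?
y[0] = 3×2 = 6; y[1] = 3×4 + 1×2 = 14; y[2] = 1×4 = 4

[6, 14, 4]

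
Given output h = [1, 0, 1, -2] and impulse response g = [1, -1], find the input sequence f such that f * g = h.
Deconvolve h=[1, 0, 1, -2] by g=[1, -1]. Since g[0]=1, solve forward: f[0] = h[0] / 1 = 1; f[1] = (h[1] - 1×-1) / 1 = 1; f[2] = (h[2] - 1×-1) / 1 = 2. So f = [1, 1, 2]. Check by forward convolution: h[0] = 1×1 = 1; h[1] = 1×-1 + 1×1 = 0; h[2] = 1×-1 + 2×1 = 1; h[3] = 2×-1 = -2

[1, 1, 2]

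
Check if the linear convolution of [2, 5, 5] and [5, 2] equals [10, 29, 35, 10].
Recompute linear convolution of [2, 5, 5] and [5, 2]: y[0] = 2×5 = 10; y[1] = 2×2 + 5×5 = 29; y[2] = 5×2 + 5×5 = 35; y[3] = 5×2 = 10 → [10, 29, 35, 10]. Given [10, 29, 35, 10] matches, so answer: Yes

Yes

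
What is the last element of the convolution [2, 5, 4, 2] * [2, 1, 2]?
Use y[k] = Σ_i a[i]·b[k-i] at k=5. y[5] = 2×2 = 4

4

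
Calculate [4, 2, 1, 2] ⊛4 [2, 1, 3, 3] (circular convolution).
Use y[k] = Σ_j u[j]·v[(k-j) mod 4]. y[0] = 4×2 + 2×3 + 1×3 + 2×1 = 19; y[1] = 4×1 + 2×2 + 1×3 + 2×3 = 17; y[2] = 4×3 + 2×1 + 1×2 + 2×3 = 22; y[3] = 4×3 + 2×3 + 1×1 + 2×2 = 23. Result: [19, 17, 22, 23]

[19, 17, 22, 23]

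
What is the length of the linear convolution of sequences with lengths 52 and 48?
Linear/full convolution length: m + n - 1 = 52 + 48 - 1 = 99

99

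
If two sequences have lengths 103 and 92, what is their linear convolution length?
Linear/full convolution length: m + n - 1 = 103 + 92 - 1 = 194

194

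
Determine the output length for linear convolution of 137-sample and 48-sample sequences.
Linear/full convolution length: m + n - 1 = 137 + 48 - 1 = 184

184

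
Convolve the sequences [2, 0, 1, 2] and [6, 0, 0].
y[0] = 2×6 = 12; y[1] = 2×0 + 0×6 = 0; y[2] = 2×0 + 0×0 + 1×6 = 6; y[3] = 0×0 + 1×0 + 2×6 = 12; y[4] = 1×0 + 2×0 = 0; y[5] = 2×0 = 0

[12, 0, 6, 12, 0, 0]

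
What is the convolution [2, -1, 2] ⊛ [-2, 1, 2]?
y[0] = 2×-2 = -4; y[1] = 2×1 + -1×-2 = 4; y[2] = 2×2 + -1×1 + 2×-2 = -1; y[3] = -1×2 + 2×1 = 0; y[4] = 2×2 = 4

[-4, 4, -1, 0, 4]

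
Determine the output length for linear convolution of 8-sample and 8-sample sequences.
Linear/full convolution length: m + n - 1 = 8 + 8 - 1 = 15

15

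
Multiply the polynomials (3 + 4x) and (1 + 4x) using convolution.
Ascending coefficients: a = [3, 4], b = [1, 4]. c[0] = 3×1 = 3; c[1] = 3×4 + 4×1 = 16; c[2] = 4×4 = 16. Result coefficients: [3, 16, 16] → 3 + 16x + 16x^2

3 + 16x + 16x^2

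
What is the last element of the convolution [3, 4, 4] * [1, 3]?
Use y[k] = Σ_i a[i]·b[k-i] at k=3. y[3] = 4×3 = 12

12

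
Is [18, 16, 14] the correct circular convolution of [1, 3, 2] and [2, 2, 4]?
Recompute circular convolution of [1, 3, 2] and [2, 2, 4]: y[0] = 1×2 + 3×4 + 2×2 = 18; y[1] = 1×2 + 3×2 + 2×4 = 16; y[2] = 1×4 + 3×2 + 2×2 = 14 → [18, 16, 14]. Given [18, 16, 14] matches, so answer: Yes

Yes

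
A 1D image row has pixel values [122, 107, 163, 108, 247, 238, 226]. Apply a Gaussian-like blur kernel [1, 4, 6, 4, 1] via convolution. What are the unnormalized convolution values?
Convolve image row [122, 107, 163, 108, 247, 238, 226] with kernel [1, 4, 6, 4, 1]: y[0] = 122×1 = 122; y[1] = 122×4 + 107×1 = 595; y[2] = 122×6 + 107×4 + 163×1 = 1323; y[3] = 122×4 + 107×6 + 163×4 + 108×1 = 1890; y[4] = 122×1 + 107×4 + 163×6 + 108×4 + 247×1 = 2207; y[5] = 107×1 + 163×4 + 108×6 + 247×4 + 238×1 = 2633; y[6] = 163×1 + 108×4 + 247×6 + 238×4 + 226×1 = 3255; y[7] = 108×1 + 247×4 + 238×6 + 226×4 = 3428; y[8] = 247×1 + 238×4 + 226×6 = 2555; y[9] = 238×1 + 226×4 = 1142; y[10] = 226×1 = 226 → [122, 595, 1323, 1890, 2207, 2633, 3255, 3428, 2555, 1142, 226]. Normalization factor = sum(kernel) = 16.

[122, 595, 1323, 1890, 2207, 2633, 3255, 3428, 2555, 1142, 226]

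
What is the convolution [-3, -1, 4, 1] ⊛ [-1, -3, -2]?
y[0] = -3×-1 = 3; y[1] = -3×-3 + -1×-1 = 10; y[2] = -3×-2 + -1×-3 + 4×-1 = 5; y[3] = -1×-2 + 4×-3 + 1×-1 = -11; y[4] = 4×-2 + 1×-3 = -11; y[5] = 1×-2 = -2

[3, 10, 5, -11, -11, -2]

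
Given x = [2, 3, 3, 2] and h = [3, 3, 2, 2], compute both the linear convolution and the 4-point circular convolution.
Linear: y_lin[0] = 2×3 = 6; y_lin[1] = 2×3 + 3×3 = 15; y_lin[2] = 2×2 + 3×3 + 3×3 = 22; y_lin[3] = 2×2 + 3×2 + 3×3 + 2×3 = 25; y_lin[4] = 3×2 + 3×2 + 2×3 = 18; y_lin[5] = 3×2 + 2×2 = 10; y_lin[6] = 2×2 = 4 → [6, 15, 22, 25, 18, 10, 4]. Circular (length 4): y[0] = 2×3 + 3×2 + 3×2 + 2×3 = 24; y[1] = 2×3 + 3×3 + 3×2 + 2×2 = 25; y[2] = 2×2 + 3×3 + 3×3 + 2×2 = 26; y[3] = 2×2 + 3×2 + 3×3 + 2×3 = 25 → [24, 25, 26, 25]

Linear: [6, 15, 22, 25, 18, 10, 4], Circular: [24, 25, 26, 25]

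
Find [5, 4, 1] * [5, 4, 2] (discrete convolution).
y[0] = 5×5 = 25; y[1] = 5×4 + 4×5 = 40; y[2] = 5×2 + 4×4 + 1×5 = 31; y[3] = 4×2 + 1×4 = 12; y[4] = 1×2 = 2

[25, 40, 31, 12, 2]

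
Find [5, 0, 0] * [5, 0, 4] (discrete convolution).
y[0] = 5×5 = 25; y[1] = 5×0 + 0×5 = 0; y[2] = 5×4 + 0×0 + 0×5 = 20; y[3] = 0×4 + 0×0 = 0; y[4] = 0×4 = 0

[25, 0, 20, 0, 0]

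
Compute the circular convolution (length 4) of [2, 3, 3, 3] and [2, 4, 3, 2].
Use y[k] = Σ_j u[j]·v[(k-j) mod 4]. y[0] = 2×2 + 3×2 + 3×3 + 3×4 = 31; y[1] = 2×4 + 3×2 + 3×2 + 3×3 = 29; y[2] = 2×3 + 3×4 + 3×2 + 3×2 = 30; y[3] = 2×2 + 3×3 + 3×4 + 3×2 = 31. Result: [31, 29, 30, 31]

[31, 29, 30, 31]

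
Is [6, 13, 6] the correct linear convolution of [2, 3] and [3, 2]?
Recompute linear convolution of [2, 3] and [3, 2]: y[0] = 2×3 = 6; y[1] = 2×2 + 3×3 = 13; y[2] = 3×2 = 6 → [6, 13, 6]. Given [6, 13, 6] matches, so answer: Yes

Yes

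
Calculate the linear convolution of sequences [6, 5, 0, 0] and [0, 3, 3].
y[0] = 6×0 = 0; y[1] = 6×3 + 5×0 = 18; y[2] = 6×3 + 5×3 + 0×0 = 33; y[3] = 5×3 + 0×3 + 0×0 = 15; y[4] = 0×3 + 0×3 = 0; y[5] = 0×3 = 0

[0, 18, 33, 15, 0, 0]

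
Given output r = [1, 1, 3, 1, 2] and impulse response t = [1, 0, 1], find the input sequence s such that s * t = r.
Deconvolve r=[1, 1, 3, 1, 2] by t=[1, 0, 1]. Since t[0]=1, solve forward: s[0] = r[0] / 1 = 1; s[1] = (r[1] - 1×0) / 1 = 1; s[2] = (r[2] - 1×0 - 1×1) / 1 = 2. So s = [1, 1, 2]. Check by forward convolution: r[0] = 1×1 = 1; r[1] = 1×0 + 1×1 = 1; r[2] = 1×1 + 1×0 + 2×1 = 3; r[3] = 1×1 + 2×0 = 1; r[4] = 2×1 = 2

[1, 1, 2]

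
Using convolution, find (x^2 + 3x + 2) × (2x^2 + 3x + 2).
Ascending coefficients: a = [2, 3, 1], b = [2, 3, 2]. c[0] = 2×2 = 4; c[1] = 2×3 + 3×2 = 12; c[2] = 2×2 + 3×3 + 1×2 = 15; c[3] = 3×2 + 1×3 = 9; c[4] = 1×2 = 2. Result coefficients: [4, 12, 15, 9, 2] → 2x^4 + 9x^3 + 15x^2 + 12x + 4

2x^4 + 9x^3 + 15x^2 + 12x + 4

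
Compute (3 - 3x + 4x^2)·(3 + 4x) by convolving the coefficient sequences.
Ascending coefficients: a = [3, -3, 4], b = [3, 4]. c[0] = 3×3 = 9; c[1] = 3×4 + -3×3 = 3; c[2] = -3×4 + 4×3 = 0; c[3] = 4×4 = 16. Result coefficients: [9, 3, 0, 16] → 9 + 3x + 16x^3

9 + 3x + 16x^3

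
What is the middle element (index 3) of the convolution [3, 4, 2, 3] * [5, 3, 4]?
Use y[k] = Σ_i a[i]·b[k-i] at k=3. y[3] = 4×4 + 2×3 + 3×5 = 37

37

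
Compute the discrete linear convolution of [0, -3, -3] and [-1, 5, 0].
y[0] = 0×-1 = 0; y[1] = 0×5 + -3×-1 = 3; y[2] = 0×0 + -3×5 + -3×-1 = -12; y[3] = -3×0 + -3×5 = -15; y[4] = -3×0 = 0

[0, 3, -12, -15, 0]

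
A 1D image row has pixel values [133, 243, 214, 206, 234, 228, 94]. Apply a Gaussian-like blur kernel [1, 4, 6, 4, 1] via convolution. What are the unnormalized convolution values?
Convolve image row [133, 243, 214, 206, 234, 228, 94] with kernel [1, 4, 6, 4, 1]: y[0] = 133×1 = 133; y[1] = 133×4 + 243×1 = 775; y[2] = 133×6 + 243×4 + 214×1 = 1984; y[3] = 133×4 + 243×6 + 214×4 + 206×1 = 3052; y[4] = 133×1 + 243×4 + 214×6 + 206×4 + 234×1 = 3447; y[5] = 243×1 + 214×4 + 206×6 + 234×4 + 228×1 = 3499; y[6] = 214×1 + 206×4 + 234×6 + 228×4 + 94×1 = 3448; y[7] = 206×1 + 234×4 + 228×6 + 94×4 = 2886; y[8] = 234×1 + 228×4 + 94×6 = 1710; y[9] = 228×1 + 94×4 = 604; y[10] = 94×1 = 94 → [133, 775, 1984, 3052, 3447, 3499, 3448, 2886, 1710, 604, 94]. Normalization factor = sum(kernel) = 16.

[133, 775, 1984, 3052, 3447, 3499, 3448, 2886, 1710, 604, 94]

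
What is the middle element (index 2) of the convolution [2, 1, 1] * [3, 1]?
Use y[k] = Σ_i a[i]·b[k-i] at k=2. y[2] = 1×1 + 1×3 = 4

4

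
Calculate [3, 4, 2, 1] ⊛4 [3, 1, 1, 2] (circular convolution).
Use y[k] = Σ_j a[j]·b[(k-j) mod 4]. y[0] = 3×3 + 4×2 + 2×1 + 1×1 = 20; y[1] = 3×1 + 4×3 + 2×2 + 1×1 = 20; y[2] = 3×1 + 4×1 + 2×3 + 1×2 = 15; y[3] = 3×2 + 4×1 + 2×1 + 1×3 = 15. Result: [20, 20, 15, 15]

[20, 20, 15, 15]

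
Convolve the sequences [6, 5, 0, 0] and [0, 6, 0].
y[0] = 6×0 = 0; y[1] = 6×6 + 5×0 = 36; y[2] = 6×0 + 5×6 + 0×0 = 30; y[3] = 5×0 + 0×6 + 0×0 = 0; y[4] = 0×0 + 0×6 = 0; y[5] = 0×0 = 0

[0, 36, 30, 0, 0, 0]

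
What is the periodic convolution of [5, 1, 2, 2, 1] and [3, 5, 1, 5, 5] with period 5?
Use y[k] = Σ_j a[j]·b[(k-j) mod 5]. y[0] = 5×3 + 1×5 + 2×5 + 2×1 + 1×5 = 37; y[1] = 5×5 + 1×3 + 2×5 + 2×5 + 1×1 = 49; y[2] = 5×1 + 1×5 + 2×3 + 2×5 + 1×5 = 31; y[3] = 5×5 + 1×1 + 2×5 + 2×3 + 1×5 = 47; y[4] = 5×5 + 1×5 + 2×1 + 2×5 + 1×3 = 45. Result: [37, 49, 31, 47, 45]

[37, 49, 31, 47, 45]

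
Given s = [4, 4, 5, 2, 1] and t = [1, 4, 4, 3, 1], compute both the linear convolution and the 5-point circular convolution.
Linear: y_lin[0] = 4×1 = 4; y_lin[1] = 4×4 + 4×1 = 20; y_lin[2] = 4×4 + 4×4 + 5×1 = 37; y_lin[3] = 4×3 + 4×4 + 5×4 + 2×1 = 50; y_lin[4] = 4×1 + 4×3 + 5×4 + 2×4 + 1×1 = 45; y_lin[5] = 4×1 + 5×3 + 2×4 + 1×4 = 31; y_lin[6] = 5×1 + 2×3 + 1×4 = 15; y_lin[7] = 2×1 + 1×3 = 5; y_lin[8] = 1×1 = 1 → [4, 20, 37, 50, 45, 31, 15, 5, 1]. Circular (length 5): y[0] = 4×1 + 4×1 + 5×3 + 2×4 + 1×4 = 35; y[1] = 4×4 + 4×1 + 5×1 + 2×3 + 1×4 = 35; y[2] = 4×4 + 4×4 + 5×1 + 2×1 + 1×3 = 42; y[3] = 4×3 + 4×4 + 5×4 + 2×1 + 1×1 = 51; y[4] = 4×1 + 4×3 + 5×4 + 2×4 + 1×1 = 45 → [35, 35, 42, 51, 45]

Linear: [4, 20, 37, 50, 45, 31, 15, 5, 1], Circular: [35, 35, 42, 51, 45]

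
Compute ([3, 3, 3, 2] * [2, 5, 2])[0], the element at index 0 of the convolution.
Use y[k] = Σ_i a[i]·b[k-i] at k=0. y[0] = 3×2 = 6

6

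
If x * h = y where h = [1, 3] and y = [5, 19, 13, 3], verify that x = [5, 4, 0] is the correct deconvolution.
Forward-compute [5, 4, 0] * [1, 3]: y[0] = 5×1 = 5; y[1] = 5×3 + 4×1 = 19; y[2] = 4×3 + 0×1 = 12; y[3] = 0×3 = 0 → [5, 19, 12, 0]. Does not match given y = [5, 19, 13, 3].

Not verified. [5, 4, 0] * [1, 3] = [5, 19, 12, 0], which differs from [5, 19, 13, 3] at index 2.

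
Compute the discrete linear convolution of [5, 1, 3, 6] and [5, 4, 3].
y[0] = 5×5 = 25; y[1] = 5×4 + 1×5 = 25; y[2] = 5×3 + 1×4 + 3×5 = 34; y[3] = 1×3 + 3×4 + 6×5 = 45; y[4] = 3×3 + 6×4 = 33; y[5] = 6×3 = 18

[25, 25, 34, 45, 33, 18]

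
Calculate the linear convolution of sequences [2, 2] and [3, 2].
y[0] = 2×3 = 6; y[1] = 2×2 + 2×3 = 10; y[2] = 2×2 = 4

[6, 10, 4]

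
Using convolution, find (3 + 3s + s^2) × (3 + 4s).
Ascending coefficients: a = [3, 3, 1], b = [3, 4]. c[0] = 3×3 = 9; c[1] = 3×4 + 3×3 = 21; c[2] = 3×4 + 1×3 = 15; c[3] = 1×4 = 4. Result coefficients: [9, 21, 15, 4] → 9 + 21s + 15s^2 + 4s^3

9 + 21s + 15s^2 + 4s^3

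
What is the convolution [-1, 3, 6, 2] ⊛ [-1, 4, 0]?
y[0] = -1×-1 = 1; y[1] = -1×4 + 3×-1 = -7; y[2] = -1×0 + 3×4 + 6×-1 = 6; y[3] = 3×0 + 6×4 + 2×-1 = 22; y[4] = 6×0 + 2×4 = 8; y[5] = 2×0 = 0

[1, -7, 6, 22, 8, 0]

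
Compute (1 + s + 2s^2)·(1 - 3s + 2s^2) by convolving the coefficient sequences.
Ascending coefficients: a = [1, 1, 2], b = [1, -3, 2]. c[0] = 1×1 = 1; c[1] = 1×-3 + 1×1 = -2; c[2] = 1×2 + 1×-3 + 2×1 = 1; c[3] = 1×2 + 2×-3 = -4; c[4] = 2×2 = 4. Result coefficients: [1, -2, 1, -4, 4] → 1 - 2s + s^2 - 4s^3 + 4s^4

1 - 2s + s^2 - 4s^3 + 4s^4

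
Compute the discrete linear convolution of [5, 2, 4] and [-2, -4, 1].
y[0] = 5×-2 = -10; y[1] = 5×-4 + 2×-2 = -24; y[2] = 5×1 + 2×-4 + 4×-2 = -11; y[3] = 2×1 + 4×-4 = -14; y[4] = 4×1 = 4

[-10, -24, -11, -14, 4]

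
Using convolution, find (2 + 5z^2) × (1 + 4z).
Ascending coefficients: a = [2, 0, 5], b = [1, 4]. c[0] = 2×1 = 2; c[1] = 2×4 + 0×1 = 8; c[2] = 0×4 + 5×1 = 5; c[3] = 5×4 = 20. Result coefficients: [2, 8, 5, 20] → 2 + 8z + 5z^2 + 20z^3

2 + 8z + 5z^2 + 20z^3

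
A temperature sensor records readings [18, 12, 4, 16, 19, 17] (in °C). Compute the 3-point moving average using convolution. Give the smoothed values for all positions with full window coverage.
3-point moving average kernel = [1, 1, 1]. Apply in 'valid' mode (full window coverage): avg[0] = (18 + 12 + 4) / 3 = 11.33; avg[1] = (12 + 4 + 16) / 3 = 10.67; avg[2] = (4 + 16 + 19) / 3 = 13.0; avg[3] = (16 + 19 + 17) / 3 = 17.33. Smoothed values: [11.33, 10.67, 13.0, 17.33]

[11.33, 10.67, 13.0, 17.33]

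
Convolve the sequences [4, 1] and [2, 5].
y[0] = 4×2 = 8; y[1] = 4×5 + 1×2 = 22; y[2] = 1×5 = 5

[8, 22, 5]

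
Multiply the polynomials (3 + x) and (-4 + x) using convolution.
Ascending coefficients: a = [3, 1], b = [-4, 1]. c[0] = 3×-4 = -12; c[1] = 3×1 + 1×-4 = -1; c[2] = 1×1 = 1. Result coefficients: [-12, -1, 1] → -12 - x + x^2

-12 - x + x^2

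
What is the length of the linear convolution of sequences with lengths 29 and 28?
Linear/full convolution length: m + n - 1 = 29 + 28 - 1 = 56

56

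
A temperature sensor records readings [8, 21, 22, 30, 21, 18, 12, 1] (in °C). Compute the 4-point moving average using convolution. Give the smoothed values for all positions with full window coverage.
4-point moving average kernel = [1, 1, 1, 1]. Apply in 'valid' mode (full window coverage): avg[0] = (8 + 21 + 22 + 30) / 4 = 20.25; avg[1] = (21 + 22 + 30 + 21) / 4 = 23.5; avg[2] = (22 + 30 + 21 + 18) / 4 = 22.75; avg[3] = (30 + 21 + 18 + 12) / 4 = 20.25; avg[4] = (21 + 18 + 12 + 1) / 4 = 13.0. Smoothed values: [20.25, 23.5, 22.75, 20.25, 13.0]

[20.25, 23.5, 22.75, 20.25, 13.0]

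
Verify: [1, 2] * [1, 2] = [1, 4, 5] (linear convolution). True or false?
Recompute linear convolution of [1, 2] and [1, 2]: y[0] = 1×1 = 1; y[1] = 1×2 + 2×1 = 4; y[2] = 2×2 = 4 → [1, 4, 4]. Compare to given [1, 4, 5]: they differ at index 2: given 5, correct 4, so answer: No

No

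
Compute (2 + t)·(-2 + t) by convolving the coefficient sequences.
Ascending coefficients: a = [2, 1], b = [-2, 1]. c[0] = 2×-2 = -4; c[1] = 2×1 + 1×-2 = 0; c[2] = 1×1 = 1. Result coefficients: [-4, 0, 1] → -4 + t^2

-4 + t^2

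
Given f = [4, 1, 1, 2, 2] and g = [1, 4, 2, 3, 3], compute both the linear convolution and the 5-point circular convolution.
Linear: y_lin[0] = 4×1 = 4; y_lin[1] = 4×4 + 1×1 = 17; y_lin[2] = 4×2 + 1×4 + 1×1 = 13; y_lin[3] = 4×3 + 1×2 + 1×4 + 2×1 = 20; y_lin[4] = 4×3 + 1×3 + 1×2 + 2×4 + 2×1 = 27; y_lin[5] = 1×3 + 1×3 + 2×2 + 2×4 = 18; y_lin[6] = 1×3 + 2×3 + 2×2 = 13; y_lin[7] = 2×3 + 2×3 = 12; y_lin[8] = 2×3 = 6 → [4, 17, 13, 20, 27, 18, 13, 12, 6]. Circular (length 5): y[0] = 4×1 + 1×3 + 1×3 + 2×2 + 2×4 = 22; y[1] = 4×4 + 1×1 + 1×3 + 2×3 + 2×2 = 30; y[2] = 4×2 + 1×4 + 1×1 + 2×3 + 2×3 = 25; y[3] = 4×3 + 1×2 + 1×4 + 2×1 + 2×3 = 26; y[4] = 4×3 + 1×3 + 1×2 + 2×4 + 2×1 = 27 → [22, 30, 25, 26, 27]

Linear: [4, 17, 13, 20, 27, 18, 13, 12, 6], Circular: [22, 30, 25, 26, 27]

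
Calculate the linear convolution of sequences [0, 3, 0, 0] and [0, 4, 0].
y[0] = 0×0 = 0; y[1] = 0×4 + 3×0 = 0; y[2] = 0×0 + 3×4 + 0×0 = 12; y[3] = 3×0 + 0×4 + 0×0 = 0; y[4] = 0×0 + 0×4 = 0; y[5] = 0×0 = 0

[0, 0, 12, 0, 0, 0]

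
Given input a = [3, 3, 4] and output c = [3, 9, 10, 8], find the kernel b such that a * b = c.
Output length 4 = len(a) + len(b) - 1 ⇒ len(b) = 2. Solve b forward using b[k] = (c[k] - Σ_{i≥1} a[i]·b[k-i]) / a[0]: b[0] = c[0] / a[0] = 3 / 3 = 1; b[1] = (c[1] - 3×1) / a[0] = (9 - 3×1) / 3 = 2. So b = [1, 2]. Forward-check [3, 3, 4] * [1, 2]: c[0] = 3×1 = 3; c[1] = 3×2 + 3×1 = 9; c[2] = 3×2 + 4×1 = 10; c[3] = 4×2 = 8 → [3, 9, 10, 8] ✓

[1, 2]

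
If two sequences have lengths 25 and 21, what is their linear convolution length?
Linear/full convolution length: m + n - 1 = 25 + 21 - 1 = 45

45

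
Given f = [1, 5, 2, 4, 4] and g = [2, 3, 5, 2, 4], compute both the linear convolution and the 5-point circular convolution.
Linear: y_lin[0] = 1×2 = 2; y_lin[1] = 1×3 + 5×2 = 13; y_lin[2] = 1×5 + 5×3 + 2×2 = 24; y_lin[3] = 1×2 + 5×5 + 2×3 + 4×2 = 41; y_lin[4] = 1×4 + 5×2 + 2×5 + 4×3 + 4×2 = 44; y_lin[5] = 5×4 + 2×2 + 4×5 + 4×3 = 56; y_lin[6] = 2×4 + 4×2 + 4×5 = 36; y_lin[7] = 4×4 + 4×2 = 24; y_lin[8] = 4×4 = 16 → [2, 13, 24, 41, 44, 56, 36, 24, 16]. Circular (length 5): y[0] = 1×2 + 5×4 + 2×2 + 4×5 + 4×3 = 58; y[1] = 1×3 + 5×2 + 2×4 + 4×2 + 4×5 = 49; y[2] = 1×5 + 5×3 + 2×2 + 4×4 + 4×2 = 48; y[3] = 1×2 + 5×5 + 2×3 + 4×2 + 4×4 = 57; y[4] = 1×4 + 5×2 + 2×5 + 4×3 + 4×2 = 44 → [58, 49, 48, 57, 44]

Linear: [2, 13, 24, 41, 44, 56, 36, 24, 16], Circular: [58, 49, 48, 57, 44]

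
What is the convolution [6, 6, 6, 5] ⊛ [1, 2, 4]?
y[0] = 6×1 = 6; y[1] = 6×2 + 6×1 = 18; y[2] = 6×4 + 6×2 + 6×1 = 42; y[3] = 6×4 + 6×2 + 5×1 = 41; y[4] = 6×4 + 5×2 = 34; y[5] = 5×4 = 20

[6, 18, 42, 41, 34, 20]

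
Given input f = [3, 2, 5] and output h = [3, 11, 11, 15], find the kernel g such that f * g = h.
Output length 4 = len(f) + len(g) - 1 ⇒ len(g) = 2. Solve g forward using g[k] = (h[k] - Σ_{i≥1} f[i]·g[k-i]) / f[0]: g[0] = h[0] / f[0] = 3 / 3 = 1; g[1] = (h[1] - 2×1) / f[0] = (11 - 2×1) / 3 = 3. So g = [1, 3]. Forward-check [3, 2, 5] * [1, 3]: h[0] = 3×1 = 3; h[1] = 3×3 + 2×1 = 11; h[2] = 2×3 + 5×1 = 11; h[3] = 5×3 = 15 → [3, 11, 11, 15] ✓

[1, 3]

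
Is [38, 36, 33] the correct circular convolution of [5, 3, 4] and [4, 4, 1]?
Recompute circular convolution of [5, 3, 4] and [4, 4, 1]: y[0] = 5×4 + 3×1 + 4×4 = 39; y[1] = 5×4 + 3×4 + 4×1 = 36; y[2] = 5×1 + 3×4 + 4×4 = 33 → [39, 36, 33]. Compare to given [38, 36, 33]: they differ at index 0: given 38, correct 39, so answer: No

No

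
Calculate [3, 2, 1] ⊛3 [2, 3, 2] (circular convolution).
Use y[k] = Σ_j u[j]·v[(k-j) mod 3]. y[0] = 3×2 + 2×2 + 1×3 = 13; y[1] = 3×3 + 2×2 + 1×2 = 15; y[2] = 3×2 + 2×3 + 1×2 = 14. Result: [13, 15, 14]

[13, 15, 14]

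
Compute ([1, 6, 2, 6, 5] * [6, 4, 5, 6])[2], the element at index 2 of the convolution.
Use y[k] = Σ_i a[i]·b[k-i] at k=2. y[2] = 1×5 + 6×4 + 2×6 = 41

41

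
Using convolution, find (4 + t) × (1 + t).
Ascending coefficients: a = [4, 1], b = [1, 1]. c[0] = 4×1 = 4; c[1] = 4×1 + 1×1 = 5; c[2] = 1×1 = 1. Result coefficients: [4, 5, 1] → 4 + 5t + t^2

4 + 5t + t^2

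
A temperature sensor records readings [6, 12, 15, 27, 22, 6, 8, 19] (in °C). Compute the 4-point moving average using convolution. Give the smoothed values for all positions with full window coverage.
4-point moving average kernel = [1, 1, 1, 1]. Apply in 'valid' mode (full window coverage): avg[0] = (6 + 12 + 15 + 27) / 4 = 15.0; avg[1] = (12 + 15 + 27 + 22) / 4 = 19.0; avg[2] = (15 + 27 + 22 + 6) / 4 = 17.5; avg[3] = (27 + 22 + 6 + 8) / 4 = 15.75; avg[4] = (22 + 6 + 8 + 19) / 4 = 13.75. Smoothed values: [15.0, 19.0, 17.5, 15.75, 13.75]

[15.0, 19.0, 17.5, 15.75, 13.75]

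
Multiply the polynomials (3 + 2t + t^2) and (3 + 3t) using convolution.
Ascending coefficients: a = [3, 2, 1], b = [3, 3]. c[0] = 3×3 = 9; c[1] = 3×3 + 2×3 = 15; c[2] = 2×3 + 1×3 = 9; c[3] = 1×3 = 3. Result coefficients: [9, 15, 9, 3] → 9 + 15t + 9t^2 + 3t^3

9 + 15t + 9t^2 + 3t^3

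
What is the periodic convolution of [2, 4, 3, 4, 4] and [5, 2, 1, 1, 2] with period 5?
Use y[k] = Σ_j x[j]·h[(k-j) mod 5]. y[0] = 2×5 + 4×2 + 3×1 + 4×1 + 4×2 = 33; y[1] = 2×2 + 4×5 + 3×2 + 4×1 + 4×1 = 38; y[2] = 2×1 + 4×2 + 3×5 + 4×2 + 4×1 = 37; y[3] = 2×1 + 4×1 + 3×2 + 4×5 + 4×2 = 40; y[4] = 2×2 + 4×1 + 3×1 + 4×2 + 4×5 = 39. Result: [33, 38, 37, 40, 39]

[33, 38, 37, 40, 39]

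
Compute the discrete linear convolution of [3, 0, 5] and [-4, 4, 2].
y[0] = 3×-4 = -12; y[1] = 3×4 + 0×-4 = 12; y[2] = 3×2 + 0×4 + 5×-4 = -14; y[3] = 0×2 + 5×4 = 20; y[4] = 5×2 = 10

[-12, 12, -14, 20, 10]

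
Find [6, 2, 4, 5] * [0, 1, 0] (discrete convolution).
y[0] = 6×0 = 0; y[1] = 6×1 + 2×0 = 6; y[2] = 6×0 + 2×1 + 4×0 = 2; y[3] = 2×0 + 4×1 + 5×0 = 4; y[4] = 4×0 + 5×1 = 5; y[5] = 5×0 = 0

[0, 6, 2, 4, 5, 0]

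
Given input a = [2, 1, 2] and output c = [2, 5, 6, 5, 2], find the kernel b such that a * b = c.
Output length 5 = len(a) + len(b) - 1 ⇒ len(b) = 3. Solve b forward using b[k] = (c[k] - Σ_{i≥1} a[i]·b[k-i]) / a[0]: b[0] = c[0] / a[0] = 2 / 2 = 1; b[1] = (c[1] - 1×1) / a[0] = (5 - 1×1) / 2 = 2; b[2] = (c[2] - 1×2 - 2×1) / a[0] = (6 - 1×2 - 2×1) / 2 = 1. So b = [1, 2, 1]. Forward-check [2, 1, 2] * [1, 2, 1]: c[0] = 2×1 = 2; c[1] = 2×2 + 1×1 = 5; c[2] = 2×1 + 1×2 + 2×1 = 6; c[3] = 1×1 + 2×2 = 5; c[4] = 2×1 = 2 → [2, 5, 6, 5, 2] ✓

[1, 2, 1]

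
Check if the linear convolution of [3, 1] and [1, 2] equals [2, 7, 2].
Recompute linear convolution of [3, 1] and [1, 2]: y[0] = 3×1 = 3; y[1] = 3×2 + 1×1 = 7; y[2] = 1×2 = 2 → [3, 7, 2]. Compare to given [2, 7, 2]: they differ at index 0: given 2, correct 3, so answer: No

No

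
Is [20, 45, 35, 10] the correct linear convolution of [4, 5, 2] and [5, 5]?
Recompute linear convolution of [4, 5, 2] and [5, 5]: y[0] = 4×5 = 20; y[1] = 4×5 + 5×5 = 45; y[2] = 5×5 + 2×5 = 35; y[3] = 2×5 = 10 → [20, 45, 35, 10]. Given [20, 45, 35, 10] matches, so answer: Yes

Yes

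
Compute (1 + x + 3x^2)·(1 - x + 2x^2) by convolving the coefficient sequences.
Ascending coefficients: a = [1, 1, 3], b = [1, -1, 2]. c[0] = 1×1 = 1; c[1] = 1×-1 + 1×1 = 0; c[2] = 1×2 + 1×-1 + 3×1 = 4; c[3] = 1×2 + 3×-1 = -1; c[4] = 3×2 = 6. Result coefficients: [1, 0, 4, -1, 6] → 1 + 4x^2 - x^3 + 6x^4

1 + 4x^2 - x^3 + 6x^4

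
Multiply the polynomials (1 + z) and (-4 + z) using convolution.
Ascending coefficients: a = [1, 1], b = [-4, 1]. c[0] = 1×-4 = -4; c[1] = 1×1 + 1×-4 = -3; c[2] = 1×1 = 1. Result coefficients: [-4, -3, 1] → -4 - 3z + z^2

-4 - 3z + z^2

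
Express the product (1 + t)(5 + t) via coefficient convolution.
Ascending coefficients: a = [1, 1], b = [5, 1]. c[0] = 1×5 = 5; c[1] = 1×1 + 1×5 = 6; c[2] = 1×1 = 1. Result coefficients: [5, 6, 1] → 5 + 6t + t^2

5 + 6t + t^2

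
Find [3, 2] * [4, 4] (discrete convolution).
y[0] = 3×4 = 12; y[1] = 3×4 + 2×4 = 20; y[2] = 2×4 = 8

[12, 20, 8]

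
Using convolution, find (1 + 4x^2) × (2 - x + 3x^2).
Ascending coefficients: a = [1, 0, 4], b = [2, -1, 3]. c[0] = 1×2 = 2; c[1] = 1×-1 + 0×2 = -1; c[2] = 1×3 + 0×-1 + 4×2 = 11; c[3] = 0×3 + 4×-1 = -4; c[4] = 4×3 = 12. Result coefficients: [2, -1, 11, -4, 12] → 2 - x + 11x^2 - 4x^3 + 12x^4

2 - x + 11x^2 - 4x^3 + 12x^4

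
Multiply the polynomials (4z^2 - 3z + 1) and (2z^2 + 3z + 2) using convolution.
Ascending coefficients: a = [1, -3, 4], b = [2, 3, 2]. c[0] = 1×2 = 2; c[1] = 1×3 + -3×2 = -3; c[2] = 1×2 + -3×3 + 4×2 = 1; c[3] = -3×2 + 4×3 = 6; c[4] = 4×2 = 8. Result coefficients: [2, -3, 1, 6, 8] → 8z^4 + 6z^3 + z^2 - 3z + 2

8z^4 + 6z^3 + z^2 - 3z + 2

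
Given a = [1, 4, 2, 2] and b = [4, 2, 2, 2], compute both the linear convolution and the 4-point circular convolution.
Linear: y_lin[0] = 1×4 = 4; y_lin[1] = 1×2 + 4×4 = 18; y_lin[2] = 1×2 + 4×2 + 2×4 = 18; y_lin[3] = 1×2 + 4×2 + 2×2 + 2×4 = 22; y_lin[4] = 4×2 + 2×2 + 2×2 = 16; y_lin[5] = 2×2 + 2×2 = 8; y_lin[6] = 2×2 = 4 → [4, 18, 18, 22, 16, 8, 4]. Circular (length 4): y[0] = 1×4 + 4×2 + 2×2 + 2×2 = 20; y[1] = 1×2 + 4×4 + 2×2 + 2×2 = 26; y[2] = 1×2 + 4×2 + 2×4 + 2×2 = 22; y[3] = 1×2 + 4×2 + 2×2 + 2×4 = 22 → [20, 26, 22, 22]

Linear: [4, 18, 18, 22, 16, 8, 4], Circular: [20, 26, 22, 22]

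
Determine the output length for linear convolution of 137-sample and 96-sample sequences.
Linear/full convolution length: m + n - 1 = 137 + 96 - 1 = 232

232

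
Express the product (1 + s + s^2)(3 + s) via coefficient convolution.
Ascending coefficients: a = [1, 1, 1], b = [3, 1]. c[0] = 1×3 = 3; c[1] = 1×1 + 1×3 = 4; c[2] = 1×1 + 1×3 = 4; c[3] = 1×1 = 1. Result coefficients: [3, 4, 4, 1] → 3 + 4s + 4s^2 + s^3

3 + 4s + 4s^2 + s^3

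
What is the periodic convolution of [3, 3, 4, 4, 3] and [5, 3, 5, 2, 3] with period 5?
Use y[k] = Σ_j u[j]·v[(k-j) mod 5]. y[0] = 3×5 + 3×3 + 4×2 + 4×5 + 3×3 = 61; y[1] = 3×3 + 3×5 + 4×3 + 4×2 + 3×5 = 59; y[2] = 3×5 + 3×3 + 4×5 + 4×3 + 3×2 = 62; y[3] = 3×2 + 3×5 + 4×3 + 4×5 + 3×3 = 62; y[4] = 3×3 + 3×2 + 4×5 + 4×3 + 3×5 = 62. Result: [61, 59, 62, 62, 62]

[61, 59, 62, 62, 62]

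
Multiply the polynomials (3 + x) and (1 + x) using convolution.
Ascending coefficients: a = [3, 1], b = [1, 1]. c[0] = 3×1 = 3; c[1] = 3×1 + 1×1 = 4; c[2] = 1×1 = 1. Result coefficients: [3, 4, 1] → 3 + 4x + x^2

3 + 4x + x^2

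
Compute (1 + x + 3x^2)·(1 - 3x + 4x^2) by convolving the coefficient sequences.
Ascending coefficients: a = [1, 1, 3], b = [1, -3, 4]. c[0] = 1×1 = 1; c[1] = 1×-3 + 1×1 = -2; c[2] = 1×4 + 1×-3 + 3×1 = 4; c[3] = 1×4 + 3×-3 = -5; c[4] = 3×4 = 12. Result coefficients: [1, -2, 4, -5, 12] → 1 - 2x + 4x^2 - 5x^3 + 12x^4

1 - 2x + 4x^2 - 5x^3 + 12x^4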